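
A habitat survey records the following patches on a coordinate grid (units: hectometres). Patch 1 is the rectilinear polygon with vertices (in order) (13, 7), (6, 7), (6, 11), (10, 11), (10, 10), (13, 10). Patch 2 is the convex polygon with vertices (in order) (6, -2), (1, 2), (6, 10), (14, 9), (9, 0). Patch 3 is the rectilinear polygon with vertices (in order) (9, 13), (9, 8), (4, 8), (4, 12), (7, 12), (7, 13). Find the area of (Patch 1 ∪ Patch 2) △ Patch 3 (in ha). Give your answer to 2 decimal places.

|Patch 1 ∪ Patch 2| = 93.5736.
|(Patch 1 ∪ Patch 2) ∩ Patch 3| = 10.25.
|(Patch 1 ∪ Patch 2) △ Patch 3| = 93.5736 + 22 − 20.5 = 95.07.

95.07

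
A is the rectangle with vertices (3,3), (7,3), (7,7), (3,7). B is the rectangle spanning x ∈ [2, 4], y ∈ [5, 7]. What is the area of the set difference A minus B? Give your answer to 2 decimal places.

|A∩B|: x∈[3,4], y∈[5,7] → 1·2 = 2.
|A| = 16.
|A ∖ B| = |A| − |A∩B| = 16 − 2 = 14.00.

14.00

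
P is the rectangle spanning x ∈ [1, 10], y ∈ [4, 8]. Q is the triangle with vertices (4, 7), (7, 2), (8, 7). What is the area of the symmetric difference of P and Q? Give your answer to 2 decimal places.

|P| = 36, |Q| = 10, |P∩Q| = 8.4.
|P △ Q| = |P| + |Q| − 2·|P∩Q| = 36 + 10 − 16.8 = 29.20.

29.20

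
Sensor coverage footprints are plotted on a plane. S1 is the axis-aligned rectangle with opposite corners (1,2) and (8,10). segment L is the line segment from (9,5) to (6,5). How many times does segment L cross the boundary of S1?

1

The segment meets the boundary at (8,5).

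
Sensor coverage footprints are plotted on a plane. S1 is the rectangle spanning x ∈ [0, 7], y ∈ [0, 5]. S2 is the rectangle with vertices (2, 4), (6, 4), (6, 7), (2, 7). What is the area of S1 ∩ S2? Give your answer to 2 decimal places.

4.00

|S1∩S2|: x∈[2,6], y∈[4,5] → 4·1 = 4.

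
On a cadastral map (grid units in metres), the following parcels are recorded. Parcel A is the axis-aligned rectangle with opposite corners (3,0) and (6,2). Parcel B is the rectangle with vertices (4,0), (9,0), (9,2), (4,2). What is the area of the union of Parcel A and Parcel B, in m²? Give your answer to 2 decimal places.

12.00

By inclusion–exclusion:
Individual areas: |Parcel A| = 6, |Parcel B| = 10.
|Parcel A∩Parcel B|: x∈[4,6], y∈[0,2] → 2·2 = 4.
|Parcel A ∪ Parcel B| = 16 − 4 = 12.00.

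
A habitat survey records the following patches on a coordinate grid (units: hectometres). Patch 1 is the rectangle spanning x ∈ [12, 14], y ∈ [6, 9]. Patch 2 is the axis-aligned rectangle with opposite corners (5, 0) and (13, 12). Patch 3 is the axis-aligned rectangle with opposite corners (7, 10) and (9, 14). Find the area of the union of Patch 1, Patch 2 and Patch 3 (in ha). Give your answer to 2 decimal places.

103.00

By inclusion–exclusion:
Individual areas: |Patch 1| = 6, |Patch 2| = 96, |Patch 3| = 8.
|Patch 1∩Patch 2|: x∈[12,13], y∈[6,9] → 1·3 = 3.
|Patch 1∩Patch 3| = 0 (no overlap).
|Patch 2∩Patch 3|: x∈[7,9], y∈[10,12] → 2·2 = 4.
|Patch 1∩Patch 2∩Patch 3| = 0.
|Patch 1 ∪ Patch 2 ∪ Patch 3| = 110 − 7 + 0 = 103.00.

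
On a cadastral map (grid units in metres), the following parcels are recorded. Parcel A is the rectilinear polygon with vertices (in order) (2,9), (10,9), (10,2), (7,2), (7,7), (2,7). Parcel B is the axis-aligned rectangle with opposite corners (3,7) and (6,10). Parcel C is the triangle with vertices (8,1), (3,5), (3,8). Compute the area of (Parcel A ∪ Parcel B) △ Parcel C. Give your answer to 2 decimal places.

40.67

|Parcel A ∪ Parcel B| = 34.
|(Parcel A ∪ Parcel B) ∩ Parcel C| = 0.4143.
|(Parcel A ∪ Parcel B) △ Parcel C| = 34 + 7.5 − 0.8286 = 40.67.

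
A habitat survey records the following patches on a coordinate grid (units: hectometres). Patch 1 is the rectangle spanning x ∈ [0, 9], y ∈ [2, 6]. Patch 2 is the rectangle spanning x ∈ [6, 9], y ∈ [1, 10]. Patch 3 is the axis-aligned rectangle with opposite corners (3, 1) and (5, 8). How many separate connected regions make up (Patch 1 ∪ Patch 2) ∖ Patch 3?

2

(Patch 1 ∪ Patch 2) ∖ Patch 3 splits into 2 disjoint pieces (area 31, area 12).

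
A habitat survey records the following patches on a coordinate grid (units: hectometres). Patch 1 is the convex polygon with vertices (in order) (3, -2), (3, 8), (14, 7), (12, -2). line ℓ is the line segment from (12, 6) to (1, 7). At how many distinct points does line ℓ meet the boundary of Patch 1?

1

The segment meets the boundary at (3,6.818).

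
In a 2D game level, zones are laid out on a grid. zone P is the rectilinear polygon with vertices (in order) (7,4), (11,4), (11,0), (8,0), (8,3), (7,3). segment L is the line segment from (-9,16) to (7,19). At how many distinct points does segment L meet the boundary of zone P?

The segment lies entirely outside zone P and never meets its boundary.

0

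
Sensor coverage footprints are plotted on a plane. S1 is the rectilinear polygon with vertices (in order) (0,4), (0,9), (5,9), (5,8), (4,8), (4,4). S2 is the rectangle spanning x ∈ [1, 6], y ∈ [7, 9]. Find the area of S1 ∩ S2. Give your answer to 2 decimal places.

7.00

The intersection is the polygon with vertices (5,9), (5,8), (4,8), (4,7), (1,7), (1,9).
By the shoelace formula its area is 7.00.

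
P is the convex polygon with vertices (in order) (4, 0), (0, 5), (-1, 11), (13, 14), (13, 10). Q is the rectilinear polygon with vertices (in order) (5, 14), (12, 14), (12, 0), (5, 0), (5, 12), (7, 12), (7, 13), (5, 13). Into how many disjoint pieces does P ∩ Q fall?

P ∩ Q is a single connected region.

1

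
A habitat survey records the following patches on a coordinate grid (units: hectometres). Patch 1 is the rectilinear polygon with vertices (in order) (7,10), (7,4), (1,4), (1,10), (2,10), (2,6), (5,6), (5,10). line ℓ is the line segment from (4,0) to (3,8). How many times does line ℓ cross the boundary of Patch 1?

The segment meets the boundary at (3.25,6), (3.5,4).

2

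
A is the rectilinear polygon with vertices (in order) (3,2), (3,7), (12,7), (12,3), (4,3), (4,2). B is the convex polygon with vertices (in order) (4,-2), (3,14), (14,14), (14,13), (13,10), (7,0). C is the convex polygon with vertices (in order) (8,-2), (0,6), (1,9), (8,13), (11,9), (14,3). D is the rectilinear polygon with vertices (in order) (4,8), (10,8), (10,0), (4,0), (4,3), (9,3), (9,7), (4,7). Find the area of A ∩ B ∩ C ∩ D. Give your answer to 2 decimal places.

2.83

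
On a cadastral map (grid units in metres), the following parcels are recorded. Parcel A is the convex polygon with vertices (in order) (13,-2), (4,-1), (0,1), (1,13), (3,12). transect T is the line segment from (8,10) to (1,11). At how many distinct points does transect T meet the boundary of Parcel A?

The segment meets the boundary at (4.023,10.568).

1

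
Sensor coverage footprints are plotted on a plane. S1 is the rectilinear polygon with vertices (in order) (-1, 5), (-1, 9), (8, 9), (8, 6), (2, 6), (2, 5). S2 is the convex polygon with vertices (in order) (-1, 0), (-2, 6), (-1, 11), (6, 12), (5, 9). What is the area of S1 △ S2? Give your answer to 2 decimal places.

42.50

|S1| = 30, |S2| = 48.5, |S1∩S2| = 18.
|S1 △ S2| = |S1| + |S2| − 2·|S1∩S2| = 30 + 48.5 − 36 = 42.50.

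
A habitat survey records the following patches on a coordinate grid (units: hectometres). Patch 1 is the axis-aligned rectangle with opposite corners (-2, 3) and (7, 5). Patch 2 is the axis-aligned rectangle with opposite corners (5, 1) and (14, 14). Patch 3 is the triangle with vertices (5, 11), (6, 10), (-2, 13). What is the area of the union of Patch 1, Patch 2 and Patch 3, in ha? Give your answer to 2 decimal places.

By inclusion–exclusion:
Individual areas: |Patch 1| = 18, |Patch 2| = 117, |Patch 3| = 2.5.
|Patch 1∩Patch 2|: x∈[5,7], y∈[3,5] → 2·2 = 4.
|Patch 1∩Patch 3| = 0.
|Patch 2∩Patch 3| = 0.3125.
|Patch 1∩Patch 2∩Patch 3| = 0.
|Patch 1 ∪ Patch 2 ∪ Patch 3| = 137.5 − 4.3125 + 0 = 133.19.

133.19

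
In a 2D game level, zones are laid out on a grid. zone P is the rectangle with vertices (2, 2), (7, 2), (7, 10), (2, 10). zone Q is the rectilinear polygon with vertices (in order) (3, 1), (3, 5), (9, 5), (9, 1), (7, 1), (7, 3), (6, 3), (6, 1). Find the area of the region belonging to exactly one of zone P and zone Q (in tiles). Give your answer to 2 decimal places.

40.00

|zone P| = 40, |zone Q| = 22, |zone P∩zone Q| = 11.
|zone P △ zone Q| = |zone P| + |zone Q| − 2·|zone P∩zone Q| = 40 + 22 − 22 = 40.00.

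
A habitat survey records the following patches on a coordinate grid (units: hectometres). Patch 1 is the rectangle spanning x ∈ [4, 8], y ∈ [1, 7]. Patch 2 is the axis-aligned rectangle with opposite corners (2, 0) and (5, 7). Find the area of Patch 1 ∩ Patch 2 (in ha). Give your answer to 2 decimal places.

6.00

|Patch 1∩Patch 2|: x∈[4,5], y∈[1,7] → 1·6 = 6.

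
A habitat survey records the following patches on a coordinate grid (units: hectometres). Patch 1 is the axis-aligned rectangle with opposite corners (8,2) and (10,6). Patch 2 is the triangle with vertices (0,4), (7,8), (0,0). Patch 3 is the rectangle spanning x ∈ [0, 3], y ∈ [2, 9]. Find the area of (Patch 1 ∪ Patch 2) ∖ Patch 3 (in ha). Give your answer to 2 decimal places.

14.32

|Patch 1 ∪ Patch 2| = 22.
|(Patch 1 ∪ Patch 2) ∩ Patch 3| = 7.6786.
|(Patch 1 ∪ Patch 2) ∖ Patch 3| = 22 − 7.6786 = 14.32.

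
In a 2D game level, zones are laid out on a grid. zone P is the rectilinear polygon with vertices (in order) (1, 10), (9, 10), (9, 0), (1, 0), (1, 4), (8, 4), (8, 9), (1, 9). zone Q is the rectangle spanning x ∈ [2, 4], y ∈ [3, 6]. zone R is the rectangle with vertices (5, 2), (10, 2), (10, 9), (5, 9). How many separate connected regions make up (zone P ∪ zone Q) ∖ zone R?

2

(zone P ∪ zone Q) ∖ zone R splits into 2 disjoint pieces (area 8, area 28).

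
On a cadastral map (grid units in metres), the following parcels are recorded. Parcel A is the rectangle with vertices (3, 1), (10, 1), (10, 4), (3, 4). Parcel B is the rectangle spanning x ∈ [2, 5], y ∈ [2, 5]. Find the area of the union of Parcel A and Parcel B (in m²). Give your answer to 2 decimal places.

By inclusion–exclusion:
Individual areas: |Parcel A| = 21, |Parcel B| = 9.
|Parcel A∩Parcel B|: x∈[3,5], y∈[2,4] → 2·2 = 4.
|Parcel A ∪ Parcel B| = 30 − 4 = 26.00.

26.00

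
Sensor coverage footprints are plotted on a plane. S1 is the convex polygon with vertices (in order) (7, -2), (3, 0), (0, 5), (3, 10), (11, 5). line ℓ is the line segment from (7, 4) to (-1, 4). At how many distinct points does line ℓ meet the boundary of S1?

The segment meets the boundary at (0.6,4).

1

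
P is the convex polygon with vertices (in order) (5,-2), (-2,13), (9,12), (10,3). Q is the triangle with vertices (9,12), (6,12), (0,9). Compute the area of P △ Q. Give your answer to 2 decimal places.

|P| = 104, |Q| = 4.5, |P∩Q| = 4.5.
|P △ Q| = |P| + |Q| − 2·|P∩Q| = 104 + 4.5 − 9 = 99.50.

99.50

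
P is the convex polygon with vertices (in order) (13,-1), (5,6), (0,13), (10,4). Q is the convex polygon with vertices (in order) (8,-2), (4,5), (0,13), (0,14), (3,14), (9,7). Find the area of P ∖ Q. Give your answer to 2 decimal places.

6.75

|P| = 22, |P∩Q| = 15.2474.
|P ∖ Q| = |P| − |P∩Q| = 22 − 15.2474 = 6.75.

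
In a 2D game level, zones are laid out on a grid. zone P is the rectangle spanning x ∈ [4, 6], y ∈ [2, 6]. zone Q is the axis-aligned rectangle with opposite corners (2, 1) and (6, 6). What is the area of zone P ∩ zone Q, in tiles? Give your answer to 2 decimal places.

8.00

|zone P∩zone Q|: x∈[4,6], y∈[2,6] → 2·4 = 8.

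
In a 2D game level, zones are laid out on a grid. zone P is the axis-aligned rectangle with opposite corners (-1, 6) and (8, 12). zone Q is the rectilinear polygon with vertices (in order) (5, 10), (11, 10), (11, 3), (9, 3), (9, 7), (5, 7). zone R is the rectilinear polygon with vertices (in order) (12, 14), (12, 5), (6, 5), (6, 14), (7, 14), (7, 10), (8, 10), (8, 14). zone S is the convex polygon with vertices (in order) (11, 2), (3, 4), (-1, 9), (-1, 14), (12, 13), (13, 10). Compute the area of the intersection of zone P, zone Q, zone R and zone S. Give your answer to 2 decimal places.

6.00

The intersection is the polygon with vertices (6,10), (7,10), (8,10), (8,7), (6,7).
By the shoelace formula its area is 6.00.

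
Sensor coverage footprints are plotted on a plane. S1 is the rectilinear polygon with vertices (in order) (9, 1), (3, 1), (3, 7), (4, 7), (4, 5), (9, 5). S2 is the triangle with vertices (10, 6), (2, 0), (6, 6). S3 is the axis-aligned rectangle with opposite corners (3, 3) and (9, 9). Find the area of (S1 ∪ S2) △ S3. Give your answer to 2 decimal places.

|S1 ∪ S2| = 30.0833.
|(S1 ∪ S2) ∩ S3| = 17.2917.
|(S1 ∪ S2) △ S3| = 30.0833 + 36 − 34.5833 = 31.50.

31.50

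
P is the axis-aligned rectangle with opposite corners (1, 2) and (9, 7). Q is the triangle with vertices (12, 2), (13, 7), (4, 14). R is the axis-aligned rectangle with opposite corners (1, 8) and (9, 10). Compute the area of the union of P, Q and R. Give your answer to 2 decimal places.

78.58

By inclusion–exclusion:
Individual areas: |P| = 40, |Q| = 26, |R| = 16.
|P∩Q| = 0.0833.
|P∩R| = 0 (no overlap).
|Q∩R| = 3.3333.
|P∩Q∩R| = 0.
|P ∪ Q ∪ R| = 82 − 3.4167 + 0 = 78.58.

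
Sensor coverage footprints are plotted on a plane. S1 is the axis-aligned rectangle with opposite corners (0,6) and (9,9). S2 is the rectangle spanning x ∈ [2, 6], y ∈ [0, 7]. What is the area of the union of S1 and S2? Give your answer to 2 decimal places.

51.00

By inclusion–exclusion:
Individual areas: |S1| = 27, |S2| = 28.
|S1∩S2|: x∈[2,6], y∈[6,7] → 4·1 = 4.
|S1 ∪ S2| = 55 − 4 = 51.00.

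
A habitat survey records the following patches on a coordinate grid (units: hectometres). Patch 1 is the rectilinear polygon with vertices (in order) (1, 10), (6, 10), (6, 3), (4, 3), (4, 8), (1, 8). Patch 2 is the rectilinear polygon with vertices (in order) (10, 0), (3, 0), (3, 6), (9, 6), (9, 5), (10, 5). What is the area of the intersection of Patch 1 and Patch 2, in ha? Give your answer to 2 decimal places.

6.00

The intersection is the polygon with vertices (6,3), (4,3), (4,6), (6,6).
By the shoelace formula its area is 6.00.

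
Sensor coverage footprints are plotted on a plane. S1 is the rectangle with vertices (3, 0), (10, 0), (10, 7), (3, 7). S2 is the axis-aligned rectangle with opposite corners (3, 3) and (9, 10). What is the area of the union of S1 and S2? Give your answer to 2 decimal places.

By inclusion–exclusion:
Individual areas: |S1| = 49, |S2| = 42.
|S1∩S2|: x∈[3,9], y∈[3,7] → 6·4 = 24.
|S1 ∪ S2| = 91 − 24 = 67.00.

67.00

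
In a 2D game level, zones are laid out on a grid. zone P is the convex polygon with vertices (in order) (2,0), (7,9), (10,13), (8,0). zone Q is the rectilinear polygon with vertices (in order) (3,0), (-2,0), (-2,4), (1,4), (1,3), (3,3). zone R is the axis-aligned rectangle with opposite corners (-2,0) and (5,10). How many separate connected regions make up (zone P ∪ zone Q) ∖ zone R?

1

(zone P ∪ zone Q) ∖ zone R is a single connected region.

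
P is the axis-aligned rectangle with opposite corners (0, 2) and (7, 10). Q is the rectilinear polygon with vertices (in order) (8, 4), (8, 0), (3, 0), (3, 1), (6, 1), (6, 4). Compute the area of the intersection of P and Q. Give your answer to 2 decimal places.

2.00

The intersection is the polygon with vertices (7,2), (6,2), (6,4), (7,4).
By the shoelace formula its area is 2.00.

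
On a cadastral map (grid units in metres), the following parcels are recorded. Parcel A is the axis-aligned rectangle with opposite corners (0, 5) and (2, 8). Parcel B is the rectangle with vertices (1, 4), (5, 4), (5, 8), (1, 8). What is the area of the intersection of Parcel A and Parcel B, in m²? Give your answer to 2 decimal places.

|Parcel A∩Parcel B|: x∈[1,2], y∈[5,8] → 1·3 = 3.

3.00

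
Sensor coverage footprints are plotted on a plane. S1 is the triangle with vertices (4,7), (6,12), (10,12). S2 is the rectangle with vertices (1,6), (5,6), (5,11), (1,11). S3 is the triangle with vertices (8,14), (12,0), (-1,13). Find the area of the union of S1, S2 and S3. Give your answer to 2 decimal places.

77.69

By inclusion–exclusion:
Individual areas: |S1| = 10, |S2| = 20, |S3| = 65.
|S1∩S2| = 0.8333.
|S1∩S3| = 9.1833.
|S2∩S3| = 8.
|S1∩S2∩S3| = 0.7035.
|S1 ∪ S2 ∪ S3| = 95 − 18.0167 + 0.7035 = 77.69.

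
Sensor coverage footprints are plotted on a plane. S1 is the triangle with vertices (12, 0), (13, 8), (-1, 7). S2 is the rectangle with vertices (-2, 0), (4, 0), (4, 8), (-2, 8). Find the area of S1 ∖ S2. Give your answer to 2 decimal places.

47.88

|S1| = 55.5, |S1∩S2| = 7.6236.
|S1 ∖ S2| = |S1| − |S1∩S2| = 55.5 − 7.6236 = 47.88.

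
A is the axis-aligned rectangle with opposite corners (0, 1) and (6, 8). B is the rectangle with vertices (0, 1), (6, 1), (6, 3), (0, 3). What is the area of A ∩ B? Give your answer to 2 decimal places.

12.00

|A∩B|: x∈[0,6], y∈[1,3] → 6·2 = 12.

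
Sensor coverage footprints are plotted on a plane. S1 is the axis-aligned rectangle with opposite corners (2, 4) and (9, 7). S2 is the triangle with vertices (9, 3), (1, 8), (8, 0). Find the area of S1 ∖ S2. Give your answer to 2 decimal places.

15.57

|S1| = 21, |S1∩S2| = 5.4286.
|S1 ∖ S2| = |S1| − |S1∩S2| = 21 − 5.4286 = 15.57.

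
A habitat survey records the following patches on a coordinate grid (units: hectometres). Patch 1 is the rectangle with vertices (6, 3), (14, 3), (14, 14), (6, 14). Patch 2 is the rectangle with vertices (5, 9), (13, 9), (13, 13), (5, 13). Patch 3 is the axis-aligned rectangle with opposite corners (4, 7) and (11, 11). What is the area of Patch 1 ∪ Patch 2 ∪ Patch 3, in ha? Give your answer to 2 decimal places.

By inclusion–exclusion:
Individual areas: |Patch 1| = 88, |Patch 2| = 32, |Patch 3| = 28.
|Patch 1∩Patch 2|: x∈[6,13], y∈[9,13] → 7·4 = 28.
|Patch 1∩Patch 3|: x∈[6,11], y∈[7,11] → 5·4 = 20.
|Patch 2∩Patch 3|: x∈[5,11], y∈[9,11] → 6·2 = 12.
|Patch 1∩Patch 2∩Patch 3| = 10.
|Patch 1 ∪ Patch 2 ∪ Patch 3| = 148 − 60 + 10 = 98.00.

98.00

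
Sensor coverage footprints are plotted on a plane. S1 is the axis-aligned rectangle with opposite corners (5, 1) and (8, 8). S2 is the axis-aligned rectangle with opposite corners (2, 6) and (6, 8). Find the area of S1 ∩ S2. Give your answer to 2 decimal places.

2.00

|S1∩S2|: x∈[5,6], y∈[6,8] → 1·2 = 2.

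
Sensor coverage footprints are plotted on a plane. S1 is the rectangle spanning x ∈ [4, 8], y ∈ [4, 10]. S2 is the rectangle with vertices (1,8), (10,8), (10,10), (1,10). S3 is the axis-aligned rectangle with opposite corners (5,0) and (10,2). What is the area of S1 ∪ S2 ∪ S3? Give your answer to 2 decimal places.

By inclusion–exclusion:
Individual areas: |S1| = 24, |S2| = 18, |S3| = 10.
|S1∩S2|: x∈[4,8], y∈[8,10] → 4·2 = 8.
|S1∩S3| = 0 (no overlap).
|S2∩S3| = 0 (no overlap).
|S1∩S2∩S3| = 0.
|S1 ∪ S2 ∪ S3| = 52 − 8 + 0 = 44.00.

44.00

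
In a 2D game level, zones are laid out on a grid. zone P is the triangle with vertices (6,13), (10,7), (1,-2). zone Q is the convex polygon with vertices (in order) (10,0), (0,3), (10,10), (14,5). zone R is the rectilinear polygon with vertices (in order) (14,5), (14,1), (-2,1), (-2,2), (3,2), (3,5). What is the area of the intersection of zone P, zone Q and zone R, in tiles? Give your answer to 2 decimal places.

10.64

The intersection is the polygon with vertices (4.615,1.615), (3,2.1), (3,4), (3.333,5), (8,5).
By the shoelace formula its area is 10.64.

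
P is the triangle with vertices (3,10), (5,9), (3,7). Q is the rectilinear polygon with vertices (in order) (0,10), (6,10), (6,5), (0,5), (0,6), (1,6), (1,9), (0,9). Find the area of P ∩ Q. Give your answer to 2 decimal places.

3.00

The intersection is the polygon with vertices (5,9), (3,7), (3,10).
By the shoelace formula its area is 3.00.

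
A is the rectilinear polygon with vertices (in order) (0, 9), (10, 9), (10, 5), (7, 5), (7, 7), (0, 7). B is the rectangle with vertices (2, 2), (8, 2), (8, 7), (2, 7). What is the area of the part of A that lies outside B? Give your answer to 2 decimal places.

24.00

|A| = 26, |A∩B| = 2.
|A ∖ B| = |A| − |A∩B| = 26 − 2 = 24.00.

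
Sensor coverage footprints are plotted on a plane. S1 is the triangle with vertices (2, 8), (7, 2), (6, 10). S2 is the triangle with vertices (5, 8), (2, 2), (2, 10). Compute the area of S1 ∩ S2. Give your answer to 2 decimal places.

4.66

The intersection is the polygon with vertices (2,8), (3.714,8.857), (5,8), (3.875,5.75).
By the shoelace formula its area is 4.66.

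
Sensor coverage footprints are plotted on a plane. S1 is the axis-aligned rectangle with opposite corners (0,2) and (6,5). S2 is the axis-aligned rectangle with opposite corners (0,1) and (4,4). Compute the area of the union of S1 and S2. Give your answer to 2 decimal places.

22.00

By inclusion–exclusion:
Individual areas: |S1| = 18, |S2| = 12.
|S1∩S2|: x∈[0,4], y∈[2,4] → 4·2 = 8.
|S1 ∪ S2| = 30 − 8 = 22.00.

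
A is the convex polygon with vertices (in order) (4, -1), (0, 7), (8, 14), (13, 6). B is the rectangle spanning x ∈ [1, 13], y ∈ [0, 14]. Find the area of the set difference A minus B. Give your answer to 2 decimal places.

2.33

|A| = 99.5, |A∩B| = 97.1696.
|A ∖ B| = |A| − |A∩B| = 99.5 − 97.1696 = 2.33.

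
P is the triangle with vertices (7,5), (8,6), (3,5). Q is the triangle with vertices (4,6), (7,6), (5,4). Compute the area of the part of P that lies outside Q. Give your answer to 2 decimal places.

|P| = 2, |P∩Q| = 0.9205.
|P ∖ Q| = |P| − |P∩Q| = 2 − 0.9205 = 1.08.

1.08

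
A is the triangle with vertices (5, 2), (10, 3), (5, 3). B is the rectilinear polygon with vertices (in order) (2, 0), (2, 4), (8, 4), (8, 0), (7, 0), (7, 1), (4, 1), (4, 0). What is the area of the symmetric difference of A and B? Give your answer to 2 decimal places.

|A| = 2.5, |B| = 21, |A∩B| = 2.1.
|A △ B| = |A| + |B| − 2·|A∩B| = 2.5 + 21 − 4.2 = 19.30.

19.30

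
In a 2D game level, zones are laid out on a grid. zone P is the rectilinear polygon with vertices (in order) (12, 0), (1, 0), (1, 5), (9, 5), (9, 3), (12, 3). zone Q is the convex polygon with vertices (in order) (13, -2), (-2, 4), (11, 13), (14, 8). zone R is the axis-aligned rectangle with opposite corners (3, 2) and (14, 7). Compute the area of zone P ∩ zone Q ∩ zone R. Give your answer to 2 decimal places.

The intersection is the polygon with vertices (9,5), (9,3), (12,3), (12,2), (3,2), (3,5).
By the shoelace formula its area is 21.00.

21.00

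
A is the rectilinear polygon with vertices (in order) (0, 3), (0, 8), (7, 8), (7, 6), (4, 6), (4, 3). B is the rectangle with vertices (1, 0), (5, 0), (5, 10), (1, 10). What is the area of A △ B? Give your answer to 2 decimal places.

32.00

|A| = 26, |B| = 40, |A∩B| = 17.
|A △ B| = |A| + |B| − 2·|A∩B| = 26 + 40 − 34 = 32.00.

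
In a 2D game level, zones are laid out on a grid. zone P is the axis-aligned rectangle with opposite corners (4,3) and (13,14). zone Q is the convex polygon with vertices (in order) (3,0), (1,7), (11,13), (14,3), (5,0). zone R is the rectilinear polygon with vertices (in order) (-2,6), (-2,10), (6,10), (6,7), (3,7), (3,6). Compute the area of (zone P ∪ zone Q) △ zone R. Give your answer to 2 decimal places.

|zone P ∪ zone Q| = 133.8667.
|(zone P ∪ zone Q) ∩ zone R| = 10.5571.
|(zone P ∪ zone Q) △ zone R| = 133.8667 + 29 − 21.1143 = 141.75.

141.75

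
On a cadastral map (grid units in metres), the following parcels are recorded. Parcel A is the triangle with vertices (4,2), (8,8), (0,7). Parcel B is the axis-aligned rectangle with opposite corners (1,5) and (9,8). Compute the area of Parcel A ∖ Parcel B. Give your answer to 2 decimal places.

|Parcel A| = 22, |Parcel A∩Parcel B| = 14.7125.
|Parcel A ∖ Parcel B| = |Parcel A| − |Parcel A∩Parcel B| = 22 − 14.7125 = 7.29.

7.29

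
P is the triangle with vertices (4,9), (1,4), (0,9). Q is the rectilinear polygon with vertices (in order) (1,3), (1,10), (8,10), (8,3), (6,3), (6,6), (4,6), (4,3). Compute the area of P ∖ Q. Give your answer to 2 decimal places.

2.50

|P| = 10, |P∩Q| = 7.5.
|P ∖ Q| = |P| − |P∩Q| = 10 − 7.5 = 2.50.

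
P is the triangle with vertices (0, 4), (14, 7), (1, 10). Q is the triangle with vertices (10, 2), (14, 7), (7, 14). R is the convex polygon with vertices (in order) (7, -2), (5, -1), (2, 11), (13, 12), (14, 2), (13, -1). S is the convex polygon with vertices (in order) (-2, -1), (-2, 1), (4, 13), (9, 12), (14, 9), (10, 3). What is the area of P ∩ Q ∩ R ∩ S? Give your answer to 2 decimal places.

5.78

The intersection is the polygon with vertices (12.844,7.267), (12.444,6.667), (9.017,5.932), (8.429,8.286).
By the shoelace formula its area is 5.78.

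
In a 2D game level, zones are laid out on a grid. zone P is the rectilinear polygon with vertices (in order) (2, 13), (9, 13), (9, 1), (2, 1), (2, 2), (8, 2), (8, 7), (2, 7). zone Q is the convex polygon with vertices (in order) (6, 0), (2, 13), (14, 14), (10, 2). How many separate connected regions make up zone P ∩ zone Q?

zone P ∩ zone Q is a single connected region.

1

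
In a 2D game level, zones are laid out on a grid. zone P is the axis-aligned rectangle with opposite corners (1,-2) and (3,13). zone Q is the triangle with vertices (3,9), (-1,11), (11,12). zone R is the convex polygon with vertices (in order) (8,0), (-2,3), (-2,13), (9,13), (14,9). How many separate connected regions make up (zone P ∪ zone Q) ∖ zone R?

(zone P ∪ zone Q) ∖ zone R splits into 2 disjoint pieces (area 7.6, area 0.0506).

2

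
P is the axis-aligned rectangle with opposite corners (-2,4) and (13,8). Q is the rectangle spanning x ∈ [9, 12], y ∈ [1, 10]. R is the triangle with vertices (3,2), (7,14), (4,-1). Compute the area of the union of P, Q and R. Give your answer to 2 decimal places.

82.73

By inclusion–exclusion:
Individual areas: |P| = 60, |Q| = 27, |R| = 12.
|P∩Q|: x∈[9,12], y∈[4,8] → 3·4 = 12.
|P∩R| = 4.2667.
|Q∩R| = 0.
|P∩Q∩R| = 0.
|P ∪ Q ∪ R| = 99 − 16.2667 + 0 = 82.73.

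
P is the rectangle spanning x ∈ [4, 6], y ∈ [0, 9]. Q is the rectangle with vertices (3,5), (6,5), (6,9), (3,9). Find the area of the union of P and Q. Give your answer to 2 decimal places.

By inclusion–exclusion:
Individual areas: |P| = 18, |Q| = 12.
|P∩Q|: x∈[4,6], y∈[5,9] → 2·4 = 8.
|P ∪ Q| = 30 − 8 = 22.00.

22.00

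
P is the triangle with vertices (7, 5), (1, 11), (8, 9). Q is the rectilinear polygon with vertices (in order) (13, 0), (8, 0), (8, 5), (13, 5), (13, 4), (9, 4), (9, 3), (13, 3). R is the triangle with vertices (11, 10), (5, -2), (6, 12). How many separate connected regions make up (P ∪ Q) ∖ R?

(P ∪ Q) ∖ R splits into 2 disjoint pieces (area 7.935, area 20.75).

2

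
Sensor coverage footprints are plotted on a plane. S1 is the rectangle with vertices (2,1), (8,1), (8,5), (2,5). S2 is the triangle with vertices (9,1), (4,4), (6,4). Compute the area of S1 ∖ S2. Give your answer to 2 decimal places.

|S1| = 24, |S1∩S2| = 2.8.
|S1 ∖ S2| = |S1| − |S1∩S2| = 24 − 2.8 = 21.20.

21.20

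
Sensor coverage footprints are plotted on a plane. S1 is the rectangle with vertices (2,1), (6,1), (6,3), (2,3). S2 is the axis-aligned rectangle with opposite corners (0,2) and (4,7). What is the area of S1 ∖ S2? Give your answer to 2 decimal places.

|S1∩S2|: x∈[2,4], y∈[2,3] → 2·1 = 2.
|S1| = 8.
|S1 ∖ S2| = |S1| − |S1∩S2| = 8 − 2 = 6.00.

6.00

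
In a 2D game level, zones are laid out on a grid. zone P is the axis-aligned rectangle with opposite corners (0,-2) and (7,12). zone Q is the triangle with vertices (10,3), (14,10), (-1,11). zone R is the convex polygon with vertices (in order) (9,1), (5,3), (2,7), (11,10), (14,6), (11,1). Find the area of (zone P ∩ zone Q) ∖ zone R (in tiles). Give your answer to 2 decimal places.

|zone P ∩ zone Q| = 20.8091.
|(zone P ∩ zone Q) ∩ zone R| = 5.7251.
|(zone P ∩ zone Q) ∖ zone R| = 20.8091 − 5.7251 = 15.08.

15.08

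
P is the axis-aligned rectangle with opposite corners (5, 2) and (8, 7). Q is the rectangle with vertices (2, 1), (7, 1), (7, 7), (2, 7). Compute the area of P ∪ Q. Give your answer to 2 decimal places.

By inclusion–exclusion:
Individual areas: |P| = 15, |Q| = 30.
|P∩Q|: x∈[5,7], y∈[2,7] → 2·5 = 10.
|P ∪ Q| = 45 − 10 = 35.00.

35.00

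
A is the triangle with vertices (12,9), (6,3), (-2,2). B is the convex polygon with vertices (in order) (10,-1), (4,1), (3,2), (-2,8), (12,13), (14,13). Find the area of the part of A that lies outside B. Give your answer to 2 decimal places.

3.00

|A| = 21, |A∩B| = 18.0033.
|A ∖ B| = |A| − |A∩B| = 21 − 18.0033 = 3.00.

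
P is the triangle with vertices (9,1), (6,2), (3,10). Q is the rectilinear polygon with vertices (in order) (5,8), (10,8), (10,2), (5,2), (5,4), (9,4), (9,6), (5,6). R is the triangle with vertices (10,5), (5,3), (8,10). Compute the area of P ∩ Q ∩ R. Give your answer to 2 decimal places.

0.82

The intersection is the polygon with vertices (7,4), (7.105,3.842), (5.543,3.217), (5.333,3.778), (5.429,4).
By the shoelace formula its area is 0.82.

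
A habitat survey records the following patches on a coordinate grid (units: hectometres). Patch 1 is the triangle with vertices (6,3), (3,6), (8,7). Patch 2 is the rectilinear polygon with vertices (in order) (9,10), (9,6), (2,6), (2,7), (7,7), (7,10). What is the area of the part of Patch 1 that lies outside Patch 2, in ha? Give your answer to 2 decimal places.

|Patch 1| = 9, |Patch 1∩Patch 2| = 2.25.
|Patch 1 ∖ Patch 2| = |Patch 1| − |Patch 1∩Patch 2| = 9 − 2.25 = 6.75.

6.75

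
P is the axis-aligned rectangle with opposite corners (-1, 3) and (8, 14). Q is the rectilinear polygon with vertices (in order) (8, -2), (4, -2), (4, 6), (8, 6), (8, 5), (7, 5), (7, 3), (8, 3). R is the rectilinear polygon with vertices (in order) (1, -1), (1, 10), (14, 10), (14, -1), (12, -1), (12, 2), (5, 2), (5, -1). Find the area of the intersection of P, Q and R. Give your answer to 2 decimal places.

10.00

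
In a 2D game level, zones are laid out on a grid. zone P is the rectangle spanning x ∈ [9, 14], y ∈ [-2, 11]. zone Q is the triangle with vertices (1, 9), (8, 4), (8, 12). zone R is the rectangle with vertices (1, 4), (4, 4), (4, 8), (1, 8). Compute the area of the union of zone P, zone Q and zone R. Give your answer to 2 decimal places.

By inclusion–exclusion:
Individual areas: |zone P| = 65, |zone Q| = 28, |zone R| = 12.
|zone P∩zone Q| = 0.
|zone P∩zone R| = 0 (no overlap).
|zone Q∩zone R| = 0.9143.
|zone P∩zone Q∩zone R| = 0.
|zone P ∪ zone Q ∪ zone R| = 105 − 0.9143 + 0 = 104.09.

104.09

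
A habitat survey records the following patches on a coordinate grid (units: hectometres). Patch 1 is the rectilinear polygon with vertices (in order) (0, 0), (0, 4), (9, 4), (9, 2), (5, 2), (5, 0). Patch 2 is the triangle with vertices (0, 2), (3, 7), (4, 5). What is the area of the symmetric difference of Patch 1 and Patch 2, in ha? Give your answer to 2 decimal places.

30.57

|Patch 1| = 28, |Patch 2| = 5.5, |Patch 1∩Patch 2| = 1.4667.
|Patch 1 △ Patch 2| = |Patch 1| + |Patch 2| − 2·|Patch 1∩Patch 2| = 28 + 5.5 − 2.9333 = 30.57.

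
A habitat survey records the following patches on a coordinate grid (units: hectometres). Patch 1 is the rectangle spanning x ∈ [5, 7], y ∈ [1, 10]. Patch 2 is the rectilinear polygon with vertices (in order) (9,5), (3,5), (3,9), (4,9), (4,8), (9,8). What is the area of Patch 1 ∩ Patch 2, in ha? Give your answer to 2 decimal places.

The intersection is the polygon with vertices (7,5), (5,5), (5,8), (7,8).
By the shoelace formula its area is 6.00.

6.00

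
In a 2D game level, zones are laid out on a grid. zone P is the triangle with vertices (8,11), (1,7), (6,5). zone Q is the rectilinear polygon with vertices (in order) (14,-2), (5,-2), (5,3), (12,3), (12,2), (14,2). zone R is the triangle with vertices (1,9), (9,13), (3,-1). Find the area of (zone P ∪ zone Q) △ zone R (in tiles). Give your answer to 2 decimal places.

72.02

|zone P ∪ zone Q| = 60.
|(zone P ∪ zone Q) ∩ zone R| = 15.9913.
|(zone P ∪ zone Q) △ zone R| = 60 + 44 − 31.9825 = 72.02.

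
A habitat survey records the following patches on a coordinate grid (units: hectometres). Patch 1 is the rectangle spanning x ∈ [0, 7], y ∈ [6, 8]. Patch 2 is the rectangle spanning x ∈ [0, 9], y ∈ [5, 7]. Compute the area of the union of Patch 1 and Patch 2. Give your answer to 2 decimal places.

By inclusion–exclusion:
Individual areas: |Patch 1| = 14, |Patch 2| = 18.
|Patch 1∩Patch 2|: x∈[0,7], y∈[6,7] → 7·1 = 7.
|Patch 1 ∪ Patch 2| = 32 − 7 = 25.00.

25.00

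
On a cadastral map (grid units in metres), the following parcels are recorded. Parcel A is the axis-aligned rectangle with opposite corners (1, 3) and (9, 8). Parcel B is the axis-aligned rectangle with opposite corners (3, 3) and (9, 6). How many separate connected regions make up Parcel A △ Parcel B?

1

Parcel A △ Parcel B is a single connected region.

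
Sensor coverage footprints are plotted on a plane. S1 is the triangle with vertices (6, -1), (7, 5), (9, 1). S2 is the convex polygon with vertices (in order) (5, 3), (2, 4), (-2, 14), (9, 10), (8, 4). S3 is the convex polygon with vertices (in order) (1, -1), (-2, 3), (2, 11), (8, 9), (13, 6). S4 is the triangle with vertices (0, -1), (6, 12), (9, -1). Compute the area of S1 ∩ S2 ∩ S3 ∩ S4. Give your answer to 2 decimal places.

The intersection is the polygon with vertices (6.765,3.588), (7,5), (7.571,3.857).
By the shoelace formula its area is 0.54.

0.54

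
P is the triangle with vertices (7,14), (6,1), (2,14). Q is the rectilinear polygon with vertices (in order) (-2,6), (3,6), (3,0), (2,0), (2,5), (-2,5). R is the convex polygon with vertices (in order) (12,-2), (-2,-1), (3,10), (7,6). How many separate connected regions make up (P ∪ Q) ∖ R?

(P ∪ Q) ∖ R splits into 2 disjoint pieces (area 23.2143, area 2.9545).

2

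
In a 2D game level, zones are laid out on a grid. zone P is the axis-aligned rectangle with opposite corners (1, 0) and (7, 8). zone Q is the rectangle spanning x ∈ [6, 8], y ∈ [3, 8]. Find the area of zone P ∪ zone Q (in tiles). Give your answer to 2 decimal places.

By inclusion–exclusion:
Individual areas: |zone P| = 48, |zone Q| = 10.
|zone P∩zone Q|: x∈[6,7], y∈[3,8] → 1·5 = 5.
|zone P ∪ zone Q| = 58 − 5 = 53.00.

53.00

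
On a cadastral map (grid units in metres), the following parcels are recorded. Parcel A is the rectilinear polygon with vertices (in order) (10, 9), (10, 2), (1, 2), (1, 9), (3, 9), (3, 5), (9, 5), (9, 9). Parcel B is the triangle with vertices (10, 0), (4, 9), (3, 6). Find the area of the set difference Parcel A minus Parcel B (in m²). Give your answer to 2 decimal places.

33.75

|Parcel A| = 39, |Parcel A∩Parcel B| = 5.25.
|Parcel A ∖ Parcel B| = |Parcel A| − |Parcel A∩Parcel B| = 39 − 5.25 = 33.75.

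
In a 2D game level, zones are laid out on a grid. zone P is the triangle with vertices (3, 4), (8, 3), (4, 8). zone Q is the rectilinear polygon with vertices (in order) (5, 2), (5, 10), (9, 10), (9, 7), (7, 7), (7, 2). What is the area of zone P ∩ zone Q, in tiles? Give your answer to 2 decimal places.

The intersection is the polygon with vertices (5,3.6), (5,6.75), (7,4.25), (7,3.2).
By the shoelace formula its area is 4.20.

4.20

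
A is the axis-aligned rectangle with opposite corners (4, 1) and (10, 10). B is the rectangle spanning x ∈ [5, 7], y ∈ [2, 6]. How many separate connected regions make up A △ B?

A △ B is a single connected region.

1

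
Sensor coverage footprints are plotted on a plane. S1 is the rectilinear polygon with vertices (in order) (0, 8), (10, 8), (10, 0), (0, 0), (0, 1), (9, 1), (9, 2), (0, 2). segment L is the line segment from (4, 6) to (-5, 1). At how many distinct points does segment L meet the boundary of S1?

1

The segment meets the boundary at (0,3.778).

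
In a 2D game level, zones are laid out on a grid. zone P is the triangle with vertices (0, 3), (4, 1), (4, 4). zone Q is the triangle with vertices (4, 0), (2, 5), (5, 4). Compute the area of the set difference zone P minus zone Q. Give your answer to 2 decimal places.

3.34

|zone P| = 6, |zone P∩zone Q| = 2.6591.
|zone P ∖ zone Q| = |zone P| − |zone P∩zone Q| = 6 − 2.6591 = 3.34.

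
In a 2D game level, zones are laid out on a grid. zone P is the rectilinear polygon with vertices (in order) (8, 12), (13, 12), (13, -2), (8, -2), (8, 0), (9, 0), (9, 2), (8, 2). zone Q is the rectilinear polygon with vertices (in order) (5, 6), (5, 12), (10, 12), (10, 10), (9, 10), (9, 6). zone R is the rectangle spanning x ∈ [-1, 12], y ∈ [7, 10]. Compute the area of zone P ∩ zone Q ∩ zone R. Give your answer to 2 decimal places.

3.00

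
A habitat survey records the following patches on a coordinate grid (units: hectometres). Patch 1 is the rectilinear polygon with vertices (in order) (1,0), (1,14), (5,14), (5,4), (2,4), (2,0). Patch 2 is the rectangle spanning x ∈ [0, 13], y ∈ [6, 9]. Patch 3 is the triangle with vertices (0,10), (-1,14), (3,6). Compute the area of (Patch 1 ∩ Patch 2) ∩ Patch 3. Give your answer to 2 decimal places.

1.08

The region (Patch 1 ∩ Patch 2) ∩ Patch 3 is the polygon with vertices (1.5,9), (3,6), (1,8.667), (1,9).
By the shoelace formula its area is 1.08.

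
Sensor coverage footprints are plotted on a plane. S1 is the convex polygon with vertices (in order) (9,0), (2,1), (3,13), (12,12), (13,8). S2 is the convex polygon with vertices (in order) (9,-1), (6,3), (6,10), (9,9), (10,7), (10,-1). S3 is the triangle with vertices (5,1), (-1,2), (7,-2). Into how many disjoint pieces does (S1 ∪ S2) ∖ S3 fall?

1

(S1 ∪ S2) ∖ S3 is a single connected region.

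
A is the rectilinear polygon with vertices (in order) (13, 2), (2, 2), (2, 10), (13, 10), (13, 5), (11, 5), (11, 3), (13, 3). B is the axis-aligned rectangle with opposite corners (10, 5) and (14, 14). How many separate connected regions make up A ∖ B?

1

A ∖ B is a single connected region.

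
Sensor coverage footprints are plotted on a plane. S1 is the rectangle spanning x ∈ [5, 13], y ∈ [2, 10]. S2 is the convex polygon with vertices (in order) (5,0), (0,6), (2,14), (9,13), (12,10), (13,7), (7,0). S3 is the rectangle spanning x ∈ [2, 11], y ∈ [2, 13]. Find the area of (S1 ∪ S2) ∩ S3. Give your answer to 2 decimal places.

The region (S1 ∪ S2) ∩ S3 is the polygon with vertices (8.714,2), (3.333,2), (2,3.6), (2,13), (9,13), (11,11), (11,2).
By the shoelace formula its area is 95.93.

95.93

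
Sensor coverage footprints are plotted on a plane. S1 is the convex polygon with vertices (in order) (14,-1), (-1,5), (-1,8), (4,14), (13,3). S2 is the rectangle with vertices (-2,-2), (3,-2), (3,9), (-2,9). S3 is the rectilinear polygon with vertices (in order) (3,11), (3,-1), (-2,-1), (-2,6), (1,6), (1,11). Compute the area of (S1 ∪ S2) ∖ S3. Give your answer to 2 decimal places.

|S1 ∪ S2| = 138.7167.
|(S1 ∪ S2) ∩ S3| = 44.85.
|(S1 ∪ S2) ∖ S3| = 138.7167 − 44.85 = 93.87.

93.87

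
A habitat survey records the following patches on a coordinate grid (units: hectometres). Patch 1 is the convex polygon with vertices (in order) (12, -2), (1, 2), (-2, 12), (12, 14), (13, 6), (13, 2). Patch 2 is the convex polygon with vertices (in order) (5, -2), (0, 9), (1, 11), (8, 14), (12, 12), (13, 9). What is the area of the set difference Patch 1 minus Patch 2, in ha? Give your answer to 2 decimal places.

61.37

|Patch 1| = 171, |Patch 1∩Patch 2| = 109.6271.
|Patch 1 ∖ Patch 2| = |Patch 1| − |Patch 1∩Patch 2| = 171 − 109.6271 = 61.37.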